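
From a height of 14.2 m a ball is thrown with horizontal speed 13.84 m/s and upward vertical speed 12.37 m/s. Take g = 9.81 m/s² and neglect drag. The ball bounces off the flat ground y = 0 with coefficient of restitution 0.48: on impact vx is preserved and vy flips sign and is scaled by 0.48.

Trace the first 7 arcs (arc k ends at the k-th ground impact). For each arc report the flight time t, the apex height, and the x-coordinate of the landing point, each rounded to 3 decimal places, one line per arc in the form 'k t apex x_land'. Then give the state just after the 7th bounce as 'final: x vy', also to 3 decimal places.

Arc 1: start y=14.200, vy=12.370 → t=3.379, apex=21.999, x_land=46.762, impact vy=-20.775
  bounce: vy ← 0.48·20.775 = 9.972
Arc 2: start y=0.000, vy=9.972 → t=2.033, apex=5.069, x_land=74.900, impact vy=-9.972
  bounce: vy ← 0.48·9.972 = 4.787
Arc 3: start y=0.000, vy=4.787 → t=0.976, apex=1.168, x_land=88.406, impact vy=-4.787
  bounce: vy ← 0.48·4.787 = 2.298
Arc 4: start y=0.000, vy=2.298 → t=0.468, apex=0.269, x_land=94.889, impact vy=-2.298
  bounce: vy ← 0.48·2.298 = 1.103
Arc 5: start y=0.000, vy=1.103 → t=0.225, apex=0.062, x_land=98.000, impact vy=-1.103
  bounce: vy ← 0.48·1.103 = 0.529
Arc 6: start y=0.000, vy=0.529 → t=0.108, apex=0.014, x_land=99.494, impact vy=-0.529
  bounce: vy ← 0.48·0.529 = 0.254
Arc 7: start y=0.000, vy=0.254 → t=0.052, apex=0.003, x_land=100.211, impact vy=-0.254
  bounce: vy ← 0.48·0.254 = 0.122

1 3.379 21.999 46.762
2 2.033 5.069 74.900
3 0.976 1.168 88.406
4 0.468 0.269 94.889
5 0.225 0.062 98.000
6 0.108 0.014 99.494
7 0.052 0.003 100.211
final: 100.211 0.122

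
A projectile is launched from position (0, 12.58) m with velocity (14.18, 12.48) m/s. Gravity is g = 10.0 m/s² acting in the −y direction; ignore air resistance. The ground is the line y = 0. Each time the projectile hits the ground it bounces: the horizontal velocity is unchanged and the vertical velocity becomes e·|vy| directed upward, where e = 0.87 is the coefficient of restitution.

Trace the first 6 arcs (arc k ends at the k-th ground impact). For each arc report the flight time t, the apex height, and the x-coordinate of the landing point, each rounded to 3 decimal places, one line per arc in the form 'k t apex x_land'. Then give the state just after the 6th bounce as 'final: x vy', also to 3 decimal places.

Arc 1: start y=12.580, vy=12.480 → t=3.266, apex=20.368, x_land=46.316, impact vy=-20.183
  bounce: vy ← 0.87·20.183 = 17.559
Arc 2: start y=0.000, vy=17.559 → t=3.512, apex=15.416, x_land=96.114, impact vy=-17.559
  bounce: vy ← 0.87·17.559 = 15.276
Arc 3: start y=0.000, vy=15.276 → t=3.055, apex=11.669, x_land=139.438, impact vy=-15.276
  bounce: vy ← 0.87·15.276 = 13.291
Arc 4: start y=0.000, vy=13.291 → t=2.658, apex=8.832, x_land=177.130, impact vy=-13.291
  bounce: vy ← 0.87·13.291 = 11.563
Arc 5: start y=0.000, vy=11.563 → t=2.313, apex=6.685, x_land=209.922, impact vy=-11.563
  bounce: vy ← 0.87·11.563 = 10.060
Arc 6: start y=0.000, vy=10.060 → t=2.012, apex=5.060, x_land=238.451, impact vy=-10.060
  bounce: vy ← 0.87·10.060 = 8.752

1 3.266 20.368 46.316
2 3.512 15.416 96.114
3 3.055 11.669 139.438
4 2.658 8.832 177.130
5 2.313 6.685 209.922
6 2.012 5.060 238.451
final: 238.451 8.752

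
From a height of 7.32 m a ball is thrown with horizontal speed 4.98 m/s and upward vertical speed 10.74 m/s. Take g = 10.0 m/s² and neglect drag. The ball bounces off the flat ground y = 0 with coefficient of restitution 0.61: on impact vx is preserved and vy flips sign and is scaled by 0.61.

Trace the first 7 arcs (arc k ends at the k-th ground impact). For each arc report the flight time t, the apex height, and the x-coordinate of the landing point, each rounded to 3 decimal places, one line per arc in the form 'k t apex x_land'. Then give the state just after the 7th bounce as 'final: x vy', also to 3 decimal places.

1 2.692 13.087 13.405
2 1.974 4.870 23.235
3 1.204 1.812 29.231
4 0.734 0.674 32.888
5 0.448 0.251 35.120
6 0.273 0.093 36.481
7 0.167 0.035 37.311
final: 37.311 0.508

Arc 1: start y=7.320, vy=10.740 → t=2.692, apex=13.087, x_land=13.405, impact vy=-16.179
  bounce: vy ← 0.61·16.179 = 9.869
Arc 2: start y=0.000, vy=9.869 → t=1.974, apex=4.870, x_land=23.235, impact vy=-9.869
  bounce: vy ← 0.61·9.869 = 6.020
Arc 3: start y=0.000, vy=6.020 → t=1.204, apex=1.812, x_land=29.231, impact vy=-6.020
  bounce: vy ← 0.61·6.020 = 3.672
Arc 4: start y=0.000, vy=3.672 → t=0.734, apex=0.674, x_land=32.888, impact vy=-3.672
  bounce: vy ← 0.61·3.672 = 2.240
Arc 5: start y=0.000, vy=2.240 → t=0.448, apex=0.251, x_land=35.120, impact vy=-2.240
  bounce: vy ← 0.61·2.240 = 1.366
Arc 6: start y=0.000, vy=1.366 → t=0.273, apex=0.093, x_land=36.481, impact vy=-1.366
  bounce: vy ← 0.61·1.366 = 0.834
Arc 7: start y=0.000, vy=0.834 → t=0.167, apex=0.035, x_land=37.311, impact vy=-0.834
  bounce: vy ← 0.61·0.834 = 0.508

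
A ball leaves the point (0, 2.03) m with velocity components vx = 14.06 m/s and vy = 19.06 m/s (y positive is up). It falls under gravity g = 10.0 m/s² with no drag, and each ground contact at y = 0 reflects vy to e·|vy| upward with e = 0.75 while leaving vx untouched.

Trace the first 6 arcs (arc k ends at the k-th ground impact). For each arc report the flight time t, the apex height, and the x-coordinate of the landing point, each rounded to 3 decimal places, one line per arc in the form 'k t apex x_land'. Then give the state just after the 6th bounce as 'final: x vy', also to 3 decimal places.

1 3.916 20.194 55.055
2 3.015 11.359 97.439
3 2.261 6.390 129.227
4 1.696 3.594 153.068
5 1.272 2.022 170.949
6 0.954 1.137 184.360
final: 184.360 3.577

Arc 1: start y=2.030, vy=19.060 → t=3.916, apex=20.194, x_land=55.055, impact vy=-20.097
  bounce: vy ← 0.75·20.097 = 15.073
Arc 2: start y=0.000, vy=15.073 → t=3.015, apex=11.359, x_land=97.439, impact vy=-15.073
  bounce: vy ← 0.75·15.073 = 11.304
Arc 3: start y=0.000, vy=11.304 → t=2.261, apex=6.390, x_land=129.227, impact vy=-11.304
  bounce: vy ← 0.75·11.304 = 8.478
Arc 4: start y=0.000, vy=8.478 → t=1.696, apex=3.594, x_land=153.068, impact vy=-8.478
  bounce: vy ← 0.75·8.478 = 6.359
Arc 5: start y=0.000, vy=6.359 → t=1.272, apex=2.022, x_land=170.949, impact vy=-6.359
  bounce: vy ← 0.75·6.359 = 4.769
Arc 6: start y=0.000, vy=4.769 → t=0.954, apex=1.137, x_land=184.360, impact vy=-4.769
  bounce: vy ← 0.75·4.769 = 3.577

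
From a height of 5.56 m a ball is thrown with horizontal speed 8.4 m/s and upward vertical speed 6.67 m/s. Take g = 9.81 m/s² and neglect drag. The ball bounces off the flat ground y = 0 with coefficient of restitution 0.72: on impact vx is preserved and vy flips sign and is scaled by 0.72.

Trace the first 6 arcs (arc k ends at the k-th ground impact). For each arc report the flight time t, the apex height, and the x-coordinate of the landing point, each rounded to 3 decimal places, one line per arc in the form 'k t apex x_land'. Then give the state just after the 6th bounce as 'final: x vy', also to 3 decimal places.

Arc 1: start y=5.560, vy=6.670 → t=1.943, apex=7.828, x_land=16.323, impact vy=-12.393
  bounce: vy ← 0.72·12.393 = 8.923
Arc 2: start y=0.000, vy=8.923 → t=1.819, apex=4.058, x_land=31.603, impact vy=-8.923
  bounce: vy ← 0.72·8.923 = 6.424
Arc 3: start y=0.000, vy=6.424 → t=1.310, apex=2.104, x_land=42.605, impact vy=-6.424
  bounce: vy ← 0.72·6.424 = 4.626
Arc 4: start y=0.000, vy=4.626 → t=0.943, apex=1.090, x_land=50.526, impact vy=-4.626
  bounce: vy ← 0.72·4.626 = 3.330
Arc 5: start y=0.000, vy=3.330 → t=0.679, apex=0.565, x_land=56.230, impact vy=-3.330
  bounce: vy ← 0.72·3.330 = 2.398
Arc 6: start y=0.000, vy=2.398 → t=0.489, apex=0.293, x_land=60.336, impact vy=-2.398
  bounce: vy ← 0.72·2.398 = 1.726

1 1.943 7.828 16.323
2 1.819 4.058 31.603
3 1.310 2.104 42.605
4 0.943 1.090 50.526
5 0.679 0.565 56.230
6 0.489 0.293 60.336
final: 60.336 1.726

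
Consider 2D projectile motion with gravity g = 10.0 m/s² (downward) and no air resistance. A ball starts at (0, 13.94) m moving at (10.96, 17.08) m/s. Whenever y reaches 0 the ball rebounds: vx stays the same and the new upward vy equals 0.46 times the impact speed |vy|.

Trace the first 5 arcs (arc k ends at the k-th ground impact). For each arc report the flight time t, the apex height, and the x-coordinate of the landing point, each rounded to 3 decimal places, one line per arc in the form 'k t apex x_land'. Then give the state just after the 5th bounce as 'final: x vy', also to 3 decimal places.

1 4.097 28.526 44.898
2 2.197 6.036 68.983
3 1.011 1.277 80.062
4 0.465 0.270 85.158
5 0.214 0.057 87.502
final: 87.502 0.492

Arc 1: start y=13.940, vy=17.080 → t=4.097, apex=28.526, x_land=44.898, impact vy=-23.886
  bounce: vy ← 0.46·23.886 = 10.987
Arc 2: start y=0.000, vy=10.987 → t=2.197, apex=6.036, x_land=68.983, impact vy=-10.987
  bounce: vy ← 0.46·10.987 = 5.054
Arc 3: start y=0.000, vy=5.054 → t=1.011, apex=1.277, x_land=80.062, impact vy=-5.054
  bounce: vy ← 0.46·5.054 = 2.325
Arc 4: start y=0.000, vy=2.325 → t=0.465, apex=0.270, x_land=85.158, impact vy=-2.325
  bounce: vy ← 0.46·2.325 = 1.069
Arc 5: start y=0.000, vy=1.069 → t=0.214, apex=0.057, x_land=87.502, impact vy=-1.069
  bounce: vy ← 0.46·1.069 = 0.492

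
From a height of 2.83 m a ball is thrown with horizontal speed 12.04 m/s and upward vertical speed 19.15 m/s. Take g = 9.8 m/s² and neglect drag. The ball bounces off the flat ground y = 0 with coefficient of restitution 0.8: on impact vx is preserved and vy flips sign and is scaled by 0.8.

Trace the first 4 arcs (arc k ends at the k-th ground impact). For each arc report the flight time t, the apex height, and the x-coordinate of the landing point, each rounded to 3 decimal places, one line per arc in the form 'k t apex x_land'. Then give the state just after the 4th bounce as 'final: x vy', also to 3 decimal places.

Arc 1: start y=2.830, vy=19.150 → t=4.051, apex=21.540, x_land=48.771, impact vy=-20.547
  bounce: vy ← 0.8·20.547 = 16.438
Arc 2: start y=0.000, vy=16.438 → t=3.355, apex=13.786, x_land=89.161, impact vy=-16.438
  bounce: vy ← 0.8·16.438 = 13.150
Arc 3: start y=0.000, vy=13.150 → t=2.684, apex=8.823, x_land=121.473, impact vy=-13.150
  bounce: vy ← 0.8·13.150 = 10.520
Arc 4: start y=0.000, vy=10.520 → t=2.147, apex=5.647, x_land=147.323, impact vy=-10.520
  bounce: vy ← 0.8·10.520 = 8.416

1 4.051 21.540 48.771
2 3.355 13.786 89.161
3 2.684 8.823 121.473
4 2.147 5.647 147.323
final: 147.323 8.416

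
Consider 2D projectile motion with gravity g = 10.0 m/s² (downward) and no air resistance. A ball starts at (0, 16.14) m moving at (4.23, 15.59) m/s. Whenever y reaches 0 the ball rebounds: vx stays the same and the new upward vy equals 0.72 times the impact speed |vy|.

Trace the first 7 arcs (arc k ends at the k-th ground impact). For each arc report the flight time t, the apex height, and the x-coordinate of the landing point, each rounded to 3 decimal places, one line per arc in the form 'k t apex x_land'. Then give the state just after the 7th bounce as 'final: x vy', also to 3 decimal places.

1 3.938 28.292 16.657
2 3.425 14.667 31.146
3 2.466 7.603 41.579
4 1.776 3.942 49.090
5 1.279 2.043 54.498
6 0.921 1.059 58.392
7 0.663 0.549 61.196
final: 61.196 2.386

Arc 1: start y=16.140, vy=15.590 → t=3.938, apex=28.292, x_land=16.657, impact vy=-23.788
  bounce: vy ← 0.72·23.788 = 17.127
Arc 2: start y=0.000, vy=17.127 → t=3.425, apex=14.667, x_land=31.146, impact vy=-17.127
  bounce: vy ← 0.72·17.127 = 12.331
Arc 3: start y=0.000, vy=12.331 → t=2.466, apex=7.603, x_land=41.579, impact vy=-12.331
  bounce: vy ← 0.72·12.331 = 8.879
Arc 4: start y=0.000, vy=8.879 → t=1.776, apex=3.942, x_land=49.090, impact vy=-8.879
  bounce: vy ← 0.72·8.879 = 6.393
Arc 5: start y=0.000, vy=6.393 → t=1.279, apex=2.043, x_land=54.498, impact vy=-6.393
  bounce: vy ← 0.72·6.393 = 4.603
Arc 6: start y=0.000, vy=4.603 → t=0.921, apex=1.059, x_land=58.392, impact vy=-4.603
  bounce: vy ← 0.72·4.603 = 3.314
Arc 7: start y=0.000, vy=3.314 → t=0.663, apex=0.549, x_land=61.196, impact vy=-3.314
  bounce: vy ← 0.72·3.314 = 2.386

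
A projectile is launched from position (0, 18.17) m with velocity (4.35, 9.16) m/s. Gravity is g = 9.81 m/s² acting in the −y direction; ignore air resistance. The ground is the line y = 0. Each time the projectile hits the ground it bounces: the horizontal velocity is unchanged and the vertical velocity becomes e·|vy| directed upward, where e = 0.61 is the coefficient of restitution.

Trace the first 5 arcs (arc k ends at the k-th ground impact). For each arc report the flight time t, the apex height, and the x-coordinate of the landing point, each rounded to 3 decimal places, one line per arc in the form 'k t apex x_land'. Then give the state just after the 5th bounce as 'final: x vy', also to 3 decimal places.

1 3.073 22.447 13.367
2 2.610 8.352 24.720
3 1.592 3.108 31.645
4 0.971 1.156 35.870
5 0.592 0.430 38.447
final: 38.447 1.772

Arc 1: start y=18.170, vy=9.160 → t=3.073, apex=22.447, x_land=13.367, impact vy=-20.986
  bounce: vy ← 0.61·20.986 = 12.801
Arc 2: start y=0.000, vy=12.801 → t=2.610, apex=8.352, x_land=24.720, impact vy=-12.801
  bounce: vy ← 0.61·12.801 = 7.809
Arc 3: start y=0.000, vy=7.809 → t=1.592, apex=3.108, x_land=31.645, impact vy=-7.809
  bounce: vy ← 0.61·7.809 = 4.763
Arc 4: start y=0.000, vy=4.763 → t=0.971, apex=1.156, x_land=35.870, impact vy=-4.763
  bounce: vy ← 0.61·4.763 = 2.906
Arc 5: start y=0.000, vy=2.906 → t=0.592, apex=0.430, x_land=38.447, impact vy=-2.906
  bounce: vy ← 0.61·2.906 = 1.772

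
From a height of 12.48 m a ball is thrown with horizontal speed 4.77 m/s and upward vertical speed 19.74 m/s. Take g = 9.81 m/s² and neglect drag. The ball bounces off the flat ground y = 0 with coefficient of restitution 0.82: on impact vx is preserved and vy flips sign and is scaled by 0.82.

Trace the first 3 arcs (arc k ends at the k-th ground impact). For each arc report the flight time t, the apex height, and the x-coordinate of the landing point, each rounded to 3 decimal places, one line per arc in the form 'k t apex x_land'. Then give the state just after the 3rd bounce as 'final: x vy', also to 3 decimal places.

Arc 1: start y=12.480, vy=19.740 → t=4.580, apex=32.341, x_land=21.847, impact vy=-25.190
  bounce: vy ← 0.82·25.190 = 20.656
Arc 2: start y=0.000, vy=20.656 → t=4.211, apex=21.746, x_land=41.934, impact vy=-20.656
  bounce: vy ← 0.82·20.656 = 16.938
Arc 3: start y=0.000, vy=16.938 → t=3.453, apex=14.622, x_land=58.405, impact vy=-16.938
  bounce: vy ← 0.82·16.938 = 13.889

1 4.580 32.341 21.847
2 4.211 21.746 41.934
3 3.453 14.622 58.405
final: 58.405 13.889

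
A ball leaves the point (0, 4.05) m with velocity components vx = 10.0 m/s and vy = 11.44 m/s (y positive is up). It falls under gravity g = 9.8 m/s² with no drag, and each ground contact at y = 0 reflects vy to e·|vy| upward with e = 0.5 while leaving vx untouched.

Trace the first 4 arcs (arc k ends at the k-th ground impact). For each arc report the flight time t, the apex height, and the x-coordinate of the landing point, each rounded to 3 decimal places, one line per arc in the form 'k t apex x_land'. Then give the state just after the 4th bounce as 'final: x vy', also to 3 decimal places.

Arc 1: start y=4.050, vy=11.440 → t=2.647, apex=10.727, x_land=26.470, impact vy=-14.500
  bounce: vy ← 0.5·14.500 = 7.250
Arc 2: start y=0.000, vy=7.250 → t=1.480, apex=2.682, x_land=41.266, impact vy=-7.250
  bounce: vy ← 0.5·7.250 = 3.625
Arc 3: start y=0.000, vy=3.625 → t=0.740, apex=0.670, x_land=48.664, impact vy=-3.625
  bounce: vy ← 0.5·3.625 = 1.813
Arc 4: start y=0.000, vy=1.813 → t=0.370, apex=0.168, x_land=52.363, impact vy=-1.813
  bounce: vy ← 0.5·1.813 = 0.906

1 2.647 10.727 26.470
2 1.480 2.682 41.266
3 0.740 0.670 48.664
4 0.370 0.168 52.363
final: 52.363 0.906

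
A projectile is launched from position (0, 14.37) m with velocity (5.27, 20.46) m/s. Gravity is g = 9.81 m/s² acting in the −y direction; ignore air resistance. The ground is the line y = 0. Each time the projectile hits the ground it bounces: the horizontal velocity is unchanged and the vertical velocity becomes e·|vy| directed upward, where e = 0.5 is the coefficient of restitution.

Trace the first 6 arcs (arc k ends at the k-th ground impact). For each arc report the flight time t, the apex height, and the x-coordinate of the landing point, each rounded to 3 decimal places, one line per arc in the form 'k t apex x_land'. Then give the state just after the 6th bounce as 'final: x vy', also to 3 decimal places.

Arc 1: start y=14.370, vy=20.460 → t=4.784, apex=35.706, x_land=25.210, impact vy=-26.468
  bounce: vy ← 0.5·26.468 = 13.234
Arc 2: start y=0.000, vy=13.234 → t=2.698, apex=8.926, x_land=39.429, impact vy=-13.234
  bounce: vy ← 0.5·13.234 = 6.617
Arc 3: start y=0.000, vy=6.617 → t=1.349, apex=2.232, x_land=46.538, impact vy=-6.617
  bounce: vy ← 0.5·6.617 = 3.308
Arc 4: start y=0.000, vy=3.308 → t=0.675, apex=0.558, x_land=50.093, impact vy=-3.308
  bounce: vy ← 0.5·3.308 = 1.654
Arc 5: start y=0.000, vy=1.654 → t=0.337, apex=0.139, x_land=51.870, impact vy=-1.654
  bounce: vy ← 0.5·1.654 = 0.827
Arc 6: start y=0.000, vy=0.827 → t=0.169, apex=0.035, x_land=52.759, impact vy=-0.827
  bounce: vy ← 0.5·0.827 = 0.414

1 4.784 35.706 25.210
2 2.698 8.926 39.429
3 1.349 2.232 46.538
4 0.675 0.558 50.093
5 0.337 0.139 51.870
6 0.169 0.035 52.759
final: 52.759 0.414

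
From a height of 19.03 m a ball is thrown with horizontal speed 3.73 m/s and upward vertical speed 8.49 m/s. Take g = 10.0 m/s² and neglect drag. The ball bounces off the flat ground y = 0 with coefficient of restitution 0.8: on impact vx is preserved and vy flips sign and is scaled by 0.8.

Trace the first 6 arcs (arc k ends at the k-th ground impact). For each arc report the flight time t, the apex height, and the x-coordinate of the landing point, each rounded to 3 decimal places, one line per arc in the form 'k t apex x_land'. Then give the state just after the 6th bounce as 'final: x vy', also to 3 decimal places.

Arc 1: start y=19.030, vy=8.490 → t=2.977, apex=22.634, x_land=11.103, impact vy=-21.276
  bounce: vy ← 0.8·21.276 = 17.021
Arc 2: start y=0.000, vy=17.021 → t=3.404, apex=14.486, x_land=23.801, impact vy=-17.021
  bounce: vy ← 0.8·17.021 = 13.617
Arc 3: start y=0.000, vy=13.617 → t=2.723, apex=9.271, x_land=33.959, impact vy=-13.617
  bounce: vy ← 0.8·13.617 = 10.893
Arc 4: start y=0.000, vy=10.893 → t=2.179, apex=5.933, x_land=42.085, impact vy=-10.893
  bounce: vy ← 0.8·10.893 = 8.715
Arc 5: start y=0.000, vy=8.715 → t=1.743, apex=3.797, x_land=48.586, impact vy=-8.715
  bounce: vy ← 0.8·8.715 = 6.972
Arc 6: start y=0.000, vy=6.972 → t=1.394, apex=2.430, x_land=53.787, impact vy=-6.972
  bounce: vy ← 0.8·6.972 = 5.577

1 2.977 22.634 11.103
2 3.404 14.486 23.801
3 2.723 9.271 33.959
4 2.179 5.933 42.085
5 1.743 3.797 48.586
6 1.394 2.430 53.787
final: 53.787 5.577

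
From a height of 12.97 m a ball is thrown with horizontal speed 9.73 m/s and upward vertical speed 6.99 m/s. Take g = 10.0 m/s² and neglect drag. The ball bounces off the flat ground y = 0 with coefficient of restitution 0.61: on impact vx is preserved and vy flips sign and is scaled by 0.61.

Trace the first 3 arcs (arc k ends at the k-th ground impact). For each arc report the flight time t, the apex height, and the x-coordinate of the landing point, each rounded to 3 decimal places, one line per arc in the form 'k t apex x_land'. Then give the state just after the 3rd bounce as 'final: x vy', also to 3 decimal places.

1 2.455 15.413 23.885
2 2.142 5.735 44.726
3 1.307 2.134 57.440
final: 57.440 3.985

Arc 1: start y=12.970, vy=6.990 → t=2.455, apex=15.413, x_land=23.885, impact vy=-17.557
  bounce: vy ← 0.61·17.557 = 10.710
Arc 2: start y=0.000, vy=10.710 → t=2.142, apex=5.735, x_land=44.726, impact vy=-10.710
  bounce: vy ← 0.61·10.710 = 6.533
Arc 3: start y=0.000, vy=6.533 → t=1.307, apex=2.134, x_land=57.440, impact vy=-6.533
  bounce: vy ← 0.61·6.533 = 3.985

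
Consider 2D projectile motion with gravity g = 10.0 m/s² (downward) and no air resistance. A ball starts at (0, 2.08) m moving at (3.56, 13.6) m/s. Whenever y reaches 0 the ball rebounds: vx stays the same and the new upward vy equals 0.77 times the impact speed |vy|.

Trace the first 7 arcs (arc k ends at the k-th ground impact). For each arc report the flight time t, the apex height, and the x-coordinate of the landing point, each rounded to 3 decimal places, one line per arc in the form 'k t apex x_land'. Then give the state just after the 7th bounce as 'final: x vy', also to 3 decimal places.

1 2.865 11.328 10.200
2 2.318 6.716 18.452
3 1.785 3.982 24.806
4 1.374 2.361 29.699
5 1.058 1.400 33.466
6 0.815 0.830 36.367
7 0.627 0.492 38.601
final: 38.601 2.416

Arc 1: start y=2.080, vy=13.600 → t=2.865, apex=11.328, x_land=10.200, impact vy=-15.052
  bounce: vy ← 0.77·15.052 = 11.590
Arc 2: start y=0.000, vy=11.590 → t=2.318, apex=6.716, x_land=18.452, impact vy=-11.590
  bounce: vy ← 0.77·11.590 = 8.924
Arc 3: start y=0.000, vy=8.924 → t=1.785, apex=3.982, x_land=24.806, impact vy=-8.924
  bounce: vy ← 0.77·8.924 = 6.872
Arc 4: start y=0.000, vy=6.872 → t=1.374, apex=2.361, x_land=29.699, impact vy=-6.872
  bounce: vy ← 0.77·6.872 = 5.291
Arc 5: start y=0.000, vy=5.291 → t=1.058, apex=1.400, x_land=33.466, impact vy=-5.291
  bounce: vy ← 0.77·5.291 = 4.074
Arc 6: start y=0.000, vy=4.074 → t=0.815, apex=0.830, x_land=36.367, impact vy=-4.074
  bounce: vy ← 0.77·4.074 = 3.137
Arc 7: start y=0.000, vy=3.137 → t=0.627, apex=0.492, x_land=38.601, impact vy=-3.137
  bounce: vy ← 0.77·3.137 = 2.416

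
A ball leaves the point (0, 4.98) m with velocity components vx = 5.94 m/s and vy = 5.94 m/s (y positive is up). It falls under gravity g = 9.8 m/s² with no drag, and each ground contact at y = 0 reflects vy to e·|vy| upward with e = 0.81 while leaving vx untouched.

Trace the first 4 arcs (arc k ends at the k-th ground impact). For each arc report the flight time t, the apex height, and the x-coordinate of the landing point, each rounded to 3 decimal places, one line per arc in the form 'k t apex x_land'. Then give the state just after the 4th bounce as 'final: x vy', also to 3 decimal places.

Arc 1: start y=4.980, vy=5.940 → t=1.782, apex=6.780, x_land=10.588, impact vy=-11.528
  bounce: vy ← 0.81·11.528 = 9.338
Arc 2: start y=0.000, vy=9.338 → t=1.906, apex=4.448, x_land=21.907, impact vy=-9.338
  bounce: vy ← 0.81·9.338 = 7.563
Arc 3: start y=0.000, vy=7.563 → t=1.544, apex=2.919, x_land=31.076, impact vy=-7.563
  bounce: vy ← 0.81·7.563 = 6.126
Arc 4: start y=0.000, vy=6.126 → t=1.250, apex=1.915, x_land=38.502, impact vy=-6.126
  bounce: vy ← 0.81·6.126 = 4.962

1 1.782 6.780 10.588
2 1.906 4.448 21.907
3 1.544 2.919 31.076
4 1.250 1.915 38.502
final: 38.502 4.962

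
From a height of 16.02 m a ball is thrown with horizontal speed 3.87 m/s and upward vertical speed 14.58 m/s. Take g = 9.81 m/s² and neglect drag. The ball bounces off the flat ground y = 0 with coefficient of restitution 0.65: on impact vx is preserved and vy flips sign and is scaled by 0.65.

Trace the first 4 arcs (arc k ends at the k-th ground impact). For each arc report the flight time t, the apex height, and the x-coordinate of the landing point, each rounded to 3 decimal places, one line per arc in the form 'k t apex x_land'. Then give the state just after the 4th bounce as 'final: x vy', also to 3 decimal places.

Arc 1: start y=16.020, vy=14.580 → t=3.826, apex=26.855, x_land=14.807, impact vy=-22.954
  bounce: vy ← 0.65·22.954 = 14.920
Arc 2: start y=0.000, vy=14.920 → t=3.042, apex=11.346, x_land=26.579, impact vy=-14.920
  bounce: vy ← 0.65·14.920 = 9.698
Arc 3: start y=0.000, vy=9.698 → t=1.977, apex=4.794, x_land=34.231, impact vy=-9.698
  bounce: vy ← 0.65·9.698 = 6.304
Arc 4: start y=0.000, vy=6.304 → t=1.285, apex=2.025, x_land=39.204, impact vy=-6.304
  bounce: vy ← 0.65·6.304 = 4.097

1 3.826 26.855 14.807
2 3.042 11.346 26.579
3 1.977 4.794 34.231
4 1.285 2.025 39.204
final: 39.204 4.097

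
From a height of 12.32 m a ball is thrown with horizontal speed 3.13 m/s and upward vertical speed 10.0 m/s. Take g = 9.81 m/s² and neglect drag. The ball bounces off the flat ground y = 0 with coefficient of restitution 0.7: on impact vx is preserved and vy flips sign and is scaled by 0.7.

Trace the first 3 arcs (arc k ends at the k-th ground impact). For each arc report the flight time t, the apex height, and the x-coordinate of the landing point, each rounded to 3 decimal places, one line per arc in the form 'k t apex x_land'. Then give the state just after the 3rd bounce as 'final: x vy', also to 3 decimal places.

Arc 1: start y=12.320, vy=10.000 → t=2.904, apex=17.417, x_land=9.089, impact vy=-18.486
  bounce: vy ← 0.7·18.486 = 12.940
Arc 2: start y=0.000, vy=12.940 → t=2.638, apex=8.534, x_land=17.346, impact vy=-12.940
  bounce: vy ← 0.7·12.940 = 9.058
Arc 3: start y=0.000, vy=9.058 → t=1.847, apex=4.182, x_land=23.126, impact vy=-9.058
  bounce: vy ← 0.7·9.058 = 6.341

1 2.904 17.417 9.089
2 2.638 8.534 17.346
3 1.847 4.182 23.126
final: 23.126 6.341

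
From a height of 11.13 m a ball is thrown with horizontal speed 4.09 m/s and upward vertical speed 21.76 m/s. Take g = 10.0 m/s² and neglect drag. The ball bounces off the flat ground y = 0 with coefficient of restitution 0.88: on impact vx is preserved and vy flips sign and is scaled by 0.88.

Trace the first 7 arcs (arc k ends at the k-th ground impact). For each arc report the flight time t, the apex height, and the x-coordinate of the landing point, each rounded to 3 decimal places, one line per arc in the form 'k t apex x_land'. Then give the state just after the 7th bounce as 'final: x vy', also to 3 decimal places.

1 4.814 34.805 19.691
2 4.644 26.953 38.683
3 4.086 20.872 55.396
4 3.596 16.164 70.103
5 3.164 12.517 83.046
6 2.785 9.693 94.435
7 2.451 7.506 104.458
final: 104.458 10.782

Arc 1: start y=11.130, vy=21.760 → t=4.814, apex=34.805, x_land=19.691, impact vy=-26.384
  bounce: vy ← 0.88·26.384 = 23.218
Arc 2: start y=0.000, vy=23.218 → t=4.644, apex=26.953, x_land=38.683, impact vy=-23.218
  bounce: vy ← 0.88·23.218 = 20.432
Arc 3: start y=0.000, vy=20.432 → t=4.086, apex=20.872, x_land=55.396, impact vy=-20.432
  bounce: vy ← 0.88·20.432 = 17.980
Arc 4: start y=0.000, vy=17.980 → t=3.596, apex=16.164, x_land=70.103, impact vy=-17.980
  bounce: vy ← 0.88·17.980 = 15.822
Arc 5: start y=0.000, vy=15.822 → t=3.164, apex=12.517, x_land=83.046, impact vy=-15.822
  bounce: vy ← 0.88·15.822 = 13.924
Arc 6: start y=0.000, vy=13.924 → t=2.785, apex=9.693, x_land=94.435, impact vy=-13.924
  bounce: vy ← 0.88·13.924 = 12.253
Arc 7: start y=0.000, vy=12.253 → t=2.451, apex=7.506, x_land=104.458, impact vy=-12.253
  bounce: vy ← 0.88·12.253 = 10.782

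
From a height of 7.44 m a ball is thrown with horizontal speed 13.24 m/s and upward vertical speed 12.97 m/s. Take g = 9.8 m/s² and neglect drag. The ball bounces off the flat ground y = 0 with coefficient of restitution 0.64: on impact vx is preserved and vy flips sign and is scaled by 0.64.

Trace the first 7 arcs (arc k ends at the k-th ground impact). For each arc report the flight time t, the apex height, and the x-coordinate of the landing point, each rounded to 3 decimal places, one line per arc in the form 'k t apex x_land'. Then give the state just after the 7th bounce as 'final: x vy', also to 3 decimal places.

1 3.132 16.023 41.465
2 2.315 6.563 72.110
3 1.481 2.688 91.723
4 0.948 1.101 104.276
5 0.607 0.451 112.309
6 0.388 0.185 117.451
7 0.249 0.076 120.741
final: 120.741 0.779

Arc 1: start y=7.440, vy=12.970 → t=3.132, apex=16.023, x_land=41.465, impact vy=-17.721
  bounce: vy ← 0.64·17.721 = 11.342
Arc 2: start y=0.000, vy=11.342 → t=2.315, apex=6.563, x_land=72.110, impact vy=-11.342
  bounce: vy ← 0.64·11.342 = 7.259
Arc 3: start y=0.000, vy=7.259 → t=1.481, apex=2.688, x_land=91.723, impact vy=-7.259
  bounce: vy ← 0.64·7.259 = 4.646
Arc 4: start y=0.000, vy=4.646 → t=0.948, apex=1.101, x_land=104.276, impact vy=-4.646
  bounce: vy ← 0.64·4.646 = 2.973
Arc 5: start y=0.000, vy=2.973 → t=0.607, apex=0.451, x_land=112.309, impact vy=-2.973
  bounce: vy ← 0.64·2.973 = 1.903
Arc 6: start y=0.000, vy=1.903 → t=0.388, apex=0.185, x_land=117.451, impact vy=-1.903
  bounce: vy ← 0.64·1.903 = 1.218
Arc 7: start y=0.000, vy=1.218 → t=0.249, apex=0.076, x_land=120.741, impact vy=-1.218
  bounce: vy ← 0.64·1.218 = 0.779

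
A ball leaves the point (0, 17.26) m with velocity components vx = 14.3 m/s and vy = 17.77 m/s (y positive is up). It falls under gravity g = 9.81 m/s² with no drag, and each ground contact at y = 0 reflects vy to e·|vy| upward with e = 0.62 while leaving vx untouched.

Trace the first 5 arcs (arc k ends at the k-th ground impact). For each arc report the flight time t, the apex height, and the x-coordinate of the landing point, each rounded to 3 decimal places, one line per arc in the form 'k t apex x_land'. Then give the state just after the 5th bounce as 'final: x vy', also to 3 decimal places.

1 4.419 33.354 63.193
2 3.234 12.821 109.433
3 2.005 4.929 138.102
4 1.243 1.895 155.876
5 0.771 0.728 166.896
final: 166.896 2.344

Arc 1: start y=17.260, vy=17.770 → t=4.419, apex=33.354, x_land=63.193, impact vy=-25.582
  bounce: vy ← 0.62·25.582 = 15.861
Arc 2: start y=0.000, vy=15.861 → t=3.234, apex=12.821, x_land=109.433, impact vy=-15.861
  bounce: vy ← 0.62·15.861 = 9.834
Arc 3: start y=0.000, vy=9.834 → t=2.005, apex=4.929, x_land=138.102, impact vy=-9.834
  bounce: vy ← 0.62·9.834 = 6.097
Arc 4: start y=0.000, vy=6.097 → t=1.243, apex=1.895, x_land=155.876, impact vy=-6.097
  bounce: vy ← 0.62·6.097 = 3.780
Arc 5: start y=0.000, vy=3.780 → t=0.771, apex=0.728, x_land=166.896, impact vy=-3.780
  bounce: vy ← 0.62·3.780 = 2.344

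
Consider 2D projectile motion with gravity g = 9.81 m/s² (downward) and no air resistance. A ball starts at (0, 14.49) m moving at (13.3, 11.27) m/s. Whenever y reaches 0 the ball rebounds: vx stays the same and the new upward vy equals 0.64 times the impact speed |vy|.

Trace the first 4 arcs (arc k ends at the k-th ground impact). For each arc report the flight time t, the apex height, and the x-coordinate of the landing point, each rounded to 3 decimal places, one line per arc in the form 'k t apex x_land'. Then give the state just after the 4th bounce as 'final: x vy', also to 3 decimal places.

Arc 1: start y=14.490, vy=11.270 → t=3.216, apex=20.964, x_land=42.775, impact vy=-20.281
  bounce: vy ← 0.64·20.281 = 12.980
Arc 2: start y=0.000, vy=12.980 → t=2.646, apex=8.587, x_land=77.970, impact vy=-12.980
  bounce: vy ← 0.64·12.980 = 8.307
Arc 3: start y=0.000, vy=8.307 → t=1.694, apex=3.517, x_land=100.494, impact vy=-8.307
  bounce: vy ← 0.64·8.307 = 5.316
Arc 4: start y=0.000, vy=5.316 → t=1.084, apex=1.441, x_land=114.910, impact vy=-5.316
  bounce: vy ← 0.64·5.316 = 3.403

1 3.216 20.964 42.775
2 2.646 8.587 77.970
3 1.694 3.517 100.494
4 1.084 1.441 114.910
final: 114.910 3.403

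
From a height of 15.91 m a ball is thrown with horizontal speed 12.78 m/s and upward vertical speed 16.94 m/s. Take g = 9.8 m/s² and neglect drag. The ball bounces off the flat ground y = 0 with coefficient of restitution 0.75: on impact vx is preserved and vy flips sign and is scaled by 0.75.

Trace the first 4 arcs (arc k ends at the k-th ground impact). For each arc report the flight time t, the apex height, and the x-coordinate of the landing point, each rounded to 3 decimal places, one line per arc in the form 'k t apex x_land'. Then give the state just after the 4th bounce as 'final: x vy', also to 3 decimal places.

Arc 1: start y=15.910, vy=16.940 → t=4.226, apex=30.551, x_land=54.003, impact vy=-24.470
  bounce: vy ← 0.75·24.470 = 18.353
Arc 2: start y=0.000, vy=18.353 → t=3.745, apex=17.185, x_land=101.870, impact vy=-18.353
  bounce: vy ← 0.75·18.353 = 13.765
Arc 3: start y=0.000, vy=13.765 → t=2.809, apex=9.667, x_land=137.770, impact vy=-13.765
  bounce: vy ← 0.75·13.765 = 10.323
Arc 4: start y=0.000, vy=10.323 → t=2.107, apex=5.437, x_land=164.695, impact vy=-10.323
  bounce: vy ← 0.75·10.323 = 7.743

1 4.226 30.551 54.003
2 3.745 17.185 101.870
3 2.809 9.667 137.770
4 2.107 5.437 164.695
final: 164.695 7.743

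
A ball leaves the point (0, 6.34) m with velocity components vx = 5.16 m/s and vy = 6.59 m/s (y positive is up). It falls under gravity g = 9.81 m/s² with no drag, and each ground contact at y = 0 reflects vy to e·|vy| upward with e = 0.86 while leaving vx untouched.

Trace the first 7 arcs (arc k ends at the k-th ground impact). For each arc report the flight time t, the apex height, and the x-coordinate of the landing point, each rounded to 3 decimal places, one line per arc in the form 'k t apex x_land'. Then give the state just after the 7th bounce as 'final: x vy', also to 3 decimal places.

Arc 1: start y=6.340, vy=6.590 → t=1.992, apex=8.553, x_land=10.280, impact vy=-12.954
  bounce: vy ← 0.86·12.954 = 11.141
Arc 2: start y=0.000, vy=11.141 → t=2.271, apex=6.326, x_land=22.000, impact vy=-11.141
  bounce: vy ← 0.86·11.141 = 9.581
Arc 3: start y=0.000, vy=9.581 → t=1.953, apex=4.679, x_land=32.080, impact vy=-9.581
  bounce: vy ← 0.86·9.581 = 8.240
Arc 4: start y=0.000, vy=8.240 → t=1.680, apex=3.460, x_land=40.748, impact vy=-8.240
  bounce: vy ← 0.86·8.240 = 7.086
Arc 5: start y=0.000, vy=7.086 → t=1.445, apex=2.559, x_land=48.202, impact vy=-7.086
  bounce: vy ← 0.86·7.086 = 6.094
Arc 6: start y=0.000, vy=6.094 → t=1.242, apex=1.893, x_land=54.613, impact vy=-6.094
  bounce: vy ← 0.86·6.094 = 5.241
Arc 7: start y=0.000, vy=5.241 → t=1.068, apex=1.400, x_land=60.127, impact vy=-5.241
  bounce: vy ← 0.86·5.241 = 4.507

1 1.992 8.553 10.280
2 2.271 6.326 22.000
3 1.953 4.679 32.080
4 1.680 3.460 40.748
5 1.445 2.559 48.202
6 1.242 1.893 54.613
7 1.068 1.400 60.127
final: 60.127 4.507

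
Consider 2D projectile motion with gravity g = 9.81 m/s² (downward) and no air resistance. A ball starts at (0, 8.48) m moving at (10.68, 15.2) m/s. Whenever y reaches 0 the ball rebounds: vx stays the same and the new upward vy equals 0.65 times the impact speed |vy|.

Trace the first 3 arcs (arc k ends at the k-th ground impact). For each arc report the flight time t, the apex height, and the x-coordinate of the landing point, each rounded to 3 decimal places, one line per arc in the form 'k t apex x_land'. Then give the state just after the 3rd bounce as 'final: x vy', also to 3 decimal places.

Arc 1: start y=8.480, vy=15.200 → t=3.582, apex=20.256, x_land=38.251, impact vy=-19.935
  bounce: vy ← 0.65·19.935 = 12.958
Arc 2: start y=0.000, vy=12.958 → t=2.642, apex=8.558, x_land=66.466, impact vy=-12.958
  bounce: vy ← 0.65·12.958 = 8.423
Arc 3: start y=0.000, vy=8.423 → t=1.717, apex=3.616, x_land=84.805, impact vy=-8.423
  bounce: vy ← 0.65·8.423 = 5.475

1 3.582 20.256 38.251
2 2.642 8.558 66.466
3 1.717 3.616 84.805
final: 84.805 5.475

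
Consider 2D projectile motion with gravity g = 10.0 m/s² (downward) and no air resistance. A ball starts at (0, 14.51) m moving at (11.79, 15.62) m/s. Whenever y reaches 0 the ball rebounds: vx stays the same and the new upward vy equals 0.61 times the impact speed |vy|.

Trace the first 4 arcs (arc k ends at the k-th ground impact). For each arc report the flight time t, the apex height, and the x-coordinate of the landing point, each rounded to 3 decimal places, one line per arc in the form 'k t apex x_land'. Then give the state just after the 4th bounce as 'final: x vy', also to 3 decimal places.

1 3.873 26.709 45.666
2 2.820 9.939 78.910
3 1.720 3.698 99.189
4 1.049 1.376 111.559
final: 111.559 3.200

Arc 1: start y=14.510, vy=15.620 → t=3.873, apex=26.709, x_land=45.666, impact vy=-23.112
  bounce: vy ← 0.61·23.112 = 14.099
Arc 2: start y=0.000, vy=14.099 → t=2.820, apex=9.939, x_land=78.910, impact vy=-14.099
  bounce: vy ← 0.61·14.099 = 8.600
Arc 3: start y=0.000, vy=8.600 → t=1.720, apex=3.698, x_land=99.189, impact vy=-8.600
  bounce: vy ← 0.61·8.600 = 5.246
Arc 4: start y=0.000, vy=5.246 → t=1.049, apex=1.376, x_land=111.559, impact vy=-5.246
  bounce: vy ← 0.61·5.246 = 3.200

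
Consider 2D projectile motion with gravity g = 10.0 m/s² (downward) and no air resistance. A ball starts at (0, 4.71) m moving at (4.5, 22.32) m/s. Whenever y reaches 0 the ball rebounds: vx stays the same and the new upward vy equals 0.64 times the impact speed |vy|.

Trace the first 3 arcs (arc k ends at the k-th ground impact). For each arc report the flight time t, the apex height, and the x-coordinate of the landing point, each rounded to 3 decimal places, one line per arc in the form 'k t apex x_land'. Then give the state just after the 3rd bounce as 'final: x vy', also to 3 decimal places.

1 4.666 29.619 20.997
2 3.115 12.132 35.016
3 1.994 4.969 43.988
final: 43.988 6.380

Arc 1: start y=4.710, vy=22.320 → t=4.666, apex=29.619, x_land=20.997, impact vy=-24.339
  bounce: vy ← 0.64·24.339 = 15.577
Arc 2: start y=0.000, vy=15.577 → t=3.115, apex=12.132, x_land=35.016, impact vy=-15.577
  bounce: vy ← 0.64·15.577 = 9.969
Arc 3: start y=0.000, vy=9.969 → t=1.994, apex=4.969, x_land=43.988, impact vy=-9.969
  bounce: vy ← 0.64·9.969 = 6.380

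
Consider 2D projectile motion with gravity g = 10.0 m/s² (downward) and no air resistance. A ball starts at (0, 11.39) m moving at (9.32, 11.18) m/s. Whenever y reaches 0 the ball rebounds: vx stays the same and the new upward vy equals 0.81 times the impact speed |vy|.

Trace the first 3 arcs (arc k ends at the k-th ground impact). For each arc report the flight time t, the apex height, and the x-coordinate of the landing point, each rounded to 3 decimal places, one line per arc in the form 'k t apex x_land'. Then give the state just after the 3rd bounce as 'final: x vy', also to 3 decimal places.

1 2.996 17.640 27.925
2 3.043 11.573 56.284
3 2.465 7.593 79.255
final: 79.255 9.982

Arc 1: start y=11.390, vy=11.180 → t=2.996, apex=17.640, x_land=27.925, impact vy=-18.783
  bounce: vy ← 0.81·18.783 = 15.214
Arc 2: start y=0.000, vy=15.214 → t=3.043, apex=11.573, x_land=56.284, impact vy=-15.214
  bounce: vy ← 0.81·15.214 = 12.323
Arc 3: start y=0.000, vy=12.323 → t=2.465, apex=7.593, x_land=79.255, impact vy=-12.323
  bounce: vy ← 0.81·12.323 = 9.982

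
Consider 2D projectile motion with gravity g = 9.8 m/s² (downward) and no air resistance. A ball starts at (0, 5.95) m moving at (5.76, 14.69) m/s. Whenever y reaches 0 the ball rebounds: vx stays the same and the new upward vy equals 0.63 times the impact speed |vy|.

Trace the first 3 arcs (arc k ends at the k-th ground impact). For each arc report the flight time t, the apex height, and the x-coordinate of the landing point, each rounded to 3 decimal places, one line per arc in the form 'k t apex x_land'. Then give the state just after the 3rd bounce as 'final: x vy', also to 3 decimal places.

1 3.359 16.960 19.350
2 2.344 6.731 32.853
3 1.477 2.672 41.359
final: 41.359 4.559

Arc 1: start y=5.950, vy=14.690 → t=3.359, apex=16.960, x_land=19.350, impact vy=-18.232
  bounce: vy ← 0.63·18.232 = 11.486
Arc 2: start y=0.000, vy=11.486 → t=2.344, apex=6.731, x_land=32.853, impact vy=-11.486
  bounce: vy ← 0.63·11.486 = 7.236
Arc 3: start y=0.000, vy=7.236 → t=1.477, apex=2.672, x_land=41.359, impact vy=-7.236
  bounce: vy ← 0.63·7.236 = 4.559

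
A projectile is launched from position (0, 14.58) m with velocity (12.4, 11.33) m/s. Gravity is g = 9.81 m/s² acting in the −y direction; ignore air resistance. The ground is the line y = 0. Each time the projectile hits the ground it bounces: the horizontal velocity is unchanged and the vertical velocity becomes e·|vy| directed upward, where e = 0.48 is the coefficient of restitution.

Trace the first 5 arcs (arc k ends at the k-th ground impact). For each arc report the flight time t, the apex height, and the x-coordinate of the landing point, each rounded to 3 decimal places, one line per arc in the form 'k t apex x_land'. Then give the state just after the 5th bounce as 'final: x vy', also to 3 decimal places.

1 3.230 21.123 40.054
2 1.992 4.867 64.756
3 0.956 1.121 76.614
4 0.459 0.258 82.305
5 0.220 0.060 85.037
final: 85.037 0.519

Arc 1: start y=14.580, vy=11.330 → t=3.230, apex=21.123, x_land=40.054, impact vy=-20.358
  bounce: vy ← 0.48·20.358 = 9.772
Arc 2: start y=0.000, vy=9.772 → t=1.992, apex=4.867, x_land=64.756, impact vy=-9.772
  bounce: vy ← 0.48·9.772 = 4.690
Arc 3: start y=0.000, vy=4.690 → t=0.956, apex=1.121, x_land=76.614, impact vy=-4.690
  bounce: vy ← 0.48·4.690 = 2.251
Arc 4: start y=0.000, vy=2.251 → t=0.459, apex=0.258, x_land=82.305, impact vy=-2.251
  bounce: vy ← 0.48·2.251 = 1.081
Arc 5: start y=0.000, vy=1.081 → t=0.220, apex=0.060, x_land=85.037, impact vy=-1.081
  bounce: vy ← 0.48·1.081 = 0.519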